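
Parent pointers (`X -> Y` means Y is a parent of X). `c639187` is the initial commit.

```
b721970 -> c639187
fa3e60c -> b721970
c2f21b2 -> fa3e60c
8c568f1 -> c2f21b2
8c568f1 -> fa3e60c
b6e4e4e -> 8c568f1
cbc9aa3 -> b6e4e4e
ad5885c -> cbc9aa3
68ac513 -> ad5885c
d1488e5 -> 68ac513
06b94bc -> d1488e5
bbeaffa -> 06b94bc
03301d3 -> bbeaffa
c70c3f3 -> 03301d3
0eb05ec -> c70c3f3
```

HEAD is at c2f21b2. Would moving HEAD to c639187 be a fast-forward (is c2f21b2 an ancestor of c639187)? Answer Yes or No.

A fast-forward from c2f21b2 to c639187 is possible iff c2f21b2 is an ancestor of c639187.
Ancestors of c639187: {c639187}.
c2f21b2 is not among them, so fast-forward is not possible.

No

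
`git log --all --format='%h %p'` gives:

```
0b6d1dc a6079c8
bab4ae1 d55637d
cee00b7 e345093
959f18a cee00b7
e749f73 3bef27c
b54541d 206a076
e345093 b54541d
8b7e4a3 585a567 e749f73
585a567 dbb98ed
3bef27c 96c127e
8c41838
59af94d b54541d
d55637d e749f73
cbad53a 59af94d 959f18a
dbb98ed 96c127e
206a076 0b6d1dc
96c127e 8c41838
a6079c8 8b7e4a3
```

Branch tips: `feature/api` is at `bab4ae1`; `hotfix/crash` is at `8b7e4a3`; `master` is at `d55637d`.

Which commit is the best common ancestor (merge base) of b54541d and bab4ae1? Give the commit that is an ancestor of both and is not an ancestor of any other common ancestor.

e749f73

Ancestors of b54541d: {0b6d1dc, 206a076, 3bef27c, 585a567, 8b7e4a3, 8c41838, 96c127e, a6079c8, b54541d, dbb98ed, e749f73}.
Ancestors of bab4ae1: {3bef27c, 8c41838, 96c127e, bab4ae1, d55637d, e749f73}.
Common ancestors: {3bef27c, 8c41838, 96c127e, e749f73}.
Among these, e749f73 is not an ancestor of any other common ancestor — it is the merge base.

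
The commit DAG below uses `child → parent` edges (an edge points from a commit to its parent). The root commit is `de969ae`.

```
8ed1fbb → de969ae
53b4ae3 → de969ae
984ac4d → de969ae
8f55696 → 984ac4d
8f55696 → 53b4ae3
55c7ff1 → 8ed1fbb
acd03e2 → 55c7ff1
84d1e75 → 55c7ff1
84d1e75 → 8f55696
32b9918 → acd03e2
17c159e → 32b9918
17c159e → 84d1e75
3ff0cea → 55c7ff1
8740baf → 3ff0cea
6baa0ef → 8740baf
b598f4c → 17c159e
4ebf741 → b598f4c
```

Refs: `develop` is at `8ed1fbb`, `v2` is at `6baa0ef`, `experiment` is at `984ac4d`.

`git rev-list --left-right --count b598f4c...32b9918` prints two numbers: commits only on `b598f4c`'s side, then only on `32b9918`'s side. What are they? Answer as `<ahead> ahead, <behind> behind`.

Reachable from b598f4c: {17c159e, 32b9918, 53b4ae3, 55c7ff1, 84d1e75, 8ed1fbb, 8f55696, 984ac4d, acd03e2, b598f4c, de969ae}.
Reachable from 32b9918: {32b9918, 55c7ff1, 8ed1fbb, acd03e2, de969ae}.
Only in b598f4c's history (ahead): {17c159e, 53b4ae3, 84d1e75, 8f55696, 984ac4d, b598f4c} — 6.
Only in 32b9918's history (behind): {} — 0.

6 ahead, 0 behind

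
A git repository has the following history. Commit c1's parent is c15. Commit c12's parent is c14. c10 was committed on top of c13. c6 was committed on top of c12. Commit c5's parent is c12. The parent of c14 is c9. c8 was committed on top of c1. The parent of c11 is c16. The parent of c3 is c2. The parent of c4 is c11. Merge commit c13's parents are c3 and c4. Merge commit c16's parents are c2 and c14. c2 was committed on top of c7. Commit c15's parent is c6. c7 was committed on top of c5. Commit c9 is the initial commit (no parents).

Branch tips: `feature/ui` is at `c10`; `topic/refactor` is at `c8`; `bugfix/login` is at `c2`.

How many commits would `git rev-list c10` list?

12

Walking parent pointers from c10: reachable set = {c10, c11, c12, c13, c14, c16, c2, c3, c4, c5, c7, c9}.
That is 12 commits.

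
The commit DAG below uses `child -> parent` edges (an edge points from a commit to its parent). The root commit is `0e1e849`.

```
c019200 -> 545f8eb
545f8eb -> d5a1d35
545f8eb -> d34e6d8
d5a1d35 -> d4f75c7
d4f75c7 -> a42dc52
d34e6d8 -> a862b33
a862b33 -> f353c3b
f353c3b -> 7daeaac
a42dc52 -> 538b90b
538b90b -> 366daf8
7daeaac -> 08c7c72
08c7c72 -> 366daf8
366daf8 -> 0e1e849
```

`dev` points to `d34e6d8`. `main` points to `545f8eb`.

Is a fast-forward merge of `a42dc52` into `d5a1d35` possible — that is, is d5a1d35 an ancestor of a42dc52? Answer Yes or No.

No

A fast-forward from d5a1d35 to a42dc52 is possible iff d5a1d35 is an ancestor of a42dc52.
Ancestors of a42dc52: {0e1e849, 366daf8, 538b90b, a42dc52}.
d5a1d35 is not among them, so fast-forward is not possible.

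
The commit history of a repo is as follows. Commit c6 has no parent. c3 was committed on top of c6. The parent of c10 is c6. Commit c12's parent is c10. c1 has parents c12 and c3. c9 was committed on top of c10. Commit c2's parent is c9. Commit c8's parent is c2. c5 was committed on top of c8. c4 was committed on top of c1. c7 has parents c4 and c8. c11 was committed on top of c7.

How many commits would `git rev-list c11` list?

11

Walking parent pointers from c11: reachable set = {c1, c10, c11, c12, c2, c3, c4, c6, c7, c8, c9}.
That is 11 commits.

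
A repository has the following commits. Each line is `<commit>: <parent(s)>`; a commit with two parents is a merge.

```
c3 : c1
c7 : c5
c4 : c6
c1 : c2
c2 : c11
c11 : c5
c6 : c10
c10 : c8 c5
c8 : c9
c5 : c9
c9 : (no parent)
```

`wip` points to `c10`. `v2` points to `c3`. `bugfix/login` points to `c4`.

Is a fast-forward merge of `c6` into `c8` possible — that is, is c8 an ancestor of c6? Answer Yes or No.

A fast-forward from c8 to c6 is possible iff c8 is an ancestor of c6.
Ancestors of c6: {c10, c5, c6, c8, c9}.
c8 is among them, so fast-forward is possible.

Yes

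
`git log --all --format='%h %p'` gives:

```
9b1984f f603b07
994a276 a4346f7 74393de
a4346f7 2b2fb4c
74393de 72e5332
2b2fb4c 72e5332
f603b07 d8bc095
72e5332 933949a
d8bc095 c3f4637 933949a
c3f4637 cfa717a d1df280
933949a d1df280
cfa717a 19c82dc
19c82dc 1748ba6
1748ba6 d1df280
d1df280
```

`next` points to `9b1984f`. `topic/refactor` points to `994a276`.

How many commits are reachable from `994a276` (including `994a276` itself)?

Walking parent pointers from 994a276: reachable set = {2b2fb4c, 72e5332, 74393de, 933949a, 994a276, a4346f7, d1df280}.
That is 7 commits.

7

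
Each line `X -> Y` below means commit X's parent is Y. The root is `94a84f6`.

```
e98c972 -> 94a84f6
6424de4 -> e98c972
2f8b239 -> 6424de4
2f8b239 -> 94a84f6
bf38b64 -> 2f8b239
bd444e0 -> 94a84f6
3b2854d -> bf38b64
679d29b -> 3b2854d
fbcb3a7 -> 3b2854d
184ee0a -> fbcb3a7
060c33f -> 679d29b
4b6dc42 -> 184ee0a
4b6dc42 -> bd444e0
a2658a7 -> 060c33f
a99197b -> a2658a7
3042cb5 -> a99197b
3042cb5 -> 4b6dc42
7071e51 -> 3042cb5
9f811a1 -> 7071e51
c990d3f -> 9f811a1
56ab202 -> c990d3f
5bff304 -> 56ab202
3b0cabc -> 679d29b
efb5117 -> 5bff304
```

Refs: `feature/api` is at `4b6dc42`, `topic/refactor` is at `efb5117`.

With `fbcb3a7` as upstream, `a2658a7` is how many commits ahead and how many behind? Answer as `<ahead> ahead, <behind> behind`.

3 ahead, 1 behind

Reachable from a2658a7: {060c33f, 2f8b239, 3b2854d, 6424de4, 679d29b, 94a84f6, a2658a7, bf38b64, e98c972}.
Reachable from fbcb3a7: {2f8b239, 3b2854d, 6424de4, 94a84f6, bf38b64, e98c972, fbcb3a7}.
Only in a2658a7's history (ahead): {060c33f, 679d29b, a2658a7} — 3.
Only in fbcb3a7's history (behind): {fbcb3a7} — 1.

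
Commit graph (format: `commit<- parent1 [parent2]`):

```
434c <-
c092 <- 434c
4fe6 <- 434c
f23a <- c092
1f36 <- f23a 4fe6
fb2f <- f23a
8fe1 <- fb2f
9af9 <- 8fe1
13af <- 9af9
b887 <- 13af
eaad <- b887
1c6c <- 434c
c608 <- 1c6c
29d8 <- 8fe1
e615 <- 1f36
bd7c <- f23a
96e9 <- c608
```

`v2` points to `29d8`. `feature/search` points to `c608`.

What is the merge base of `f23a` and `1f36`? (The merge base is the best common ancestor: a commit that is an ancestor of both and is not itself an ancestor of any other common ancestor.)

f23a

Ancestors of f23a: {434c, c092, f23a}.
Ancestors of 1f36: {1f36, 434c, 4fe6, c092, f23a}.
Common ancestors: {434c, c092, f23a}.
Among these, f23a is not an ancestor of any other common ancestor — it is the merge base.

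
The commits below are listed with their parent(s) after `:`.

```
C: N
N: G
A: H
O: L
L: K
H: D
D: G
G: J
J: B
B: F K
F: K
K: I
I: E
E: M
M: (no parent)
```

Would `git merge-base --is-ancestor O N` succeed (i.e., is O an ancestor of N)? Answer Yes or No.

No

Ancestors of N: {B, E, F, G, I, J, K, M, N}.
O is not in that set, so it is not an ancestor of N.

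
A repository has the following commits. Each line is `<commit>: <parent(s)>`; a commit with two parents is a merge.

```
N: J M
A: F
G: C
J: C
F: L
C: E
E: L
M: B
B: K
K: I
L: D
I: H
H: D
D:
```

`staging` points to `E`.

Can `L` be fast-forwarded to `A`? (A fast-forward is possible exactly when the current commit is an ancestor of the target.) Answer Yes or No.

Yes

A fast-forward from L to A is possible iff L is an ancestor of A.
Ancestors of A: {A, D, F, L}.
L is among them, so fast-forward is possible.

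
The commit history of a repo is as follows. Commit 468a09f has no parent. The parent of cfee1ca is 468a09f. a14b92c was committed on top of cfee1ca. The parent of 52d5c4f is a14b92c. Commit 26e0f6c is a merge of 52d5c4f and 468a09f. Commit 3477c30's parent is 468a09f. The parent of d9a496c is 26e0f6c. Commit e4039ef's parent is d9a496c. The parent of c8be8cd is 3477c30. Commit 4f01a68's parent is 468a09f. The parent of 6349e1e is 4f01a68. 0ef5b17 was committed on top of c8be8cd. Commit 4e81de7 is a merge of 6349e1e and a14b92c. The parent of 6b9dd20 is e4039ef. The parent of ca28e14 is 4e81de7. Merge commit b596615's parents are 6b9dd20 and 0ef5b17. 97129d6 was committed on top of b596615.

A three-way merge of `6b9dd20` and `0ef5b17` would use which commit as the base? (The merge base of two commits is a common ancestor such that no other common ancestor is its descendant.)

468a09f

Ancestors of 6b9dd20: {26e0f6c, 468a09f, 52d5c4f, 6b9dd20, a14b92c, cfee1ca, d9a496c, e4039ef}.
Ancestors of 0ef5b17: {0ef5b17, 3477c30, 468a09f, c8be8cd}.
Common ancestors: {468a09f}.
The only common ancestor is 468a09f, so it is the merge base.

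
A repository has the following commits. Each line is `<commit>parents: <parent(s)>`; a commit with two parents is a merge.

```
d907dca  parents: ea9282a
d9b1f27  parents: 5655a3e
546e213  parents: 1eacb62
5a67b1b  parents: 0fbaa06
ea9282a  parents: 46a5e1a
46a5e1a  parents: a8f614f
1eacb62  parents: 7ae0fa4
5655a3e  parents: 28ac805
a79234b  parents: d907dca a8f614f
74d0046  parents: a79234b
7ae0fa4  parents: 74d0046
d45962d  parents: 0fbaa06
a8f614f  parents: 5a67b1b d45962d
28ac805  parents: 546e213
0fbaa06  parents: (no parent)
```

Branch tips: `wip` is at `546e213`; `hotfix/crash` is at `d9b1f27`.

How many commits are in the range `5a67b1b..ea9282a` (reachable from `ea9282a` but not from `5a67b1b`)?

4

Reachable from ea9282a: {0fbaa06, 46a5e1a, 5a67b1b, a8f614f, d45962d, ea9282a}.
Reachable from 5a67b1b: {0fbaa06, 5a67b1b}.
In ea9282a's history but not 5a67b1b's: {46a5e1a, a8f614f, d45962d, ea9282a} — 4 commits.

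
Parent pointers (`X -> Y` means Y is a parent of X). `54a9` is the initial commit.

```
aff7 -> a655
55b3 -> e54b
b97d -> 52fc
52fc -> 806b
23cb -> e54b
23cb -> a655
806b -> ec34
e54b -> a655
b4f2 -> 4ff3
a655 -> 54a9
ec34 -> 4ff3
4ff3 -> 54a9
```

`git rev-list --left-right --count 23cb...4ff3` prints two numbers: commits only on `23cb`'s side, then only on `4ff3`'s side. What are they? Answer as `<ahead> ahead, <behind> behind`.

Reachable from 23cb: {23cb, 54a9, a655, e54b}.
Reachable from 4ff3: {4ff3, 54a9}.
Only in 23cb's history (ahead): {23cb, a655, e54b} — 3.
Only in 4ff3's history (behind): {4ff3} — 1.

3 ahead, 1 behind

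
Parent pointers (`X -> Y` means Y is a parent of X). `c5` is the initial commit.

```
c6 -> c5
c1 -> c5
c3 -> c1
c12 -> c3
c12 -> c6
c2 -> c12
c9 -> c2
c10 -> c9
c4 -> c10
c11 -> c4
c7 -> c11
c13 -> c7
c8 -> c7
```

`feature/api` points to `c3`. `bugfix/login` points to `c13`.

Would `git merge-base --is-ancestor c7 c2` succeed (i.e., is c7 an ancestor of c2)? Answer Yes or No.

Ancestors of c2: {c1, c12, c2, c3, c5, c6}.
c7 is not in that set, so it is not an ancestor of c2.

No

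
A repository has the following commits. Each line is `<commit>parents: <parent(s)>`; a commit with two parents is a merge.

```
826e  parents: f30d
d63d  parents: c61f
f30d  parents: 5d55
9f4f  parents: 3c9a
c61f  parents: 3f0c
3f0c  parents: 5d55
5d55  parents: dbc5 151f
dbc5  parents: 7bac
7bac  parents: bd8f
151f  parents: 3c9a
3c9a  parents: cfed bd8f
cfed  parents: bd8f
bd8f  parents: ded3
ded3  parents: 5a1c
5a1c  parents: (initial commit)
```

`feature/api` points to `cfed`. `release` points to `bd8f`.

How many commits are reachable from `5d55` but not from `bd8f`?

Reachable from 5d55: {151f, 3c9a, 5a1c, 5d55, 7bac, bd8f, cfed, dbc5, ded3}.
Reachable from bd8f: {5a1c, bd8f, ded3}.
In 5d55's history but not bd8f's: {151f, 3c9a, 5d55, 7bac, cfed, dbc5} — 6 commits.

6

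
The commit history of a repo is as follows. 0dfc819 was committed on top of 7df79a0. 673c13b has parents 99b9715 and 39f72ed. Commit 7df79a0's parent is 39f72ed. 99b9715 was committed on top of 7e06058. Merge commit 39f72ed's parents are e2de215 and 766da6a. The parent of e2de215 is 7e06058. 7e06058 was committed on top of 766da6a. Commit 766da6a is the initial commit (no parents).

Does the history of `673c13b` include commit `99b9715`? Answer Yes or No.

Ancestors of 673c13b (commits reachable by following parents): {39f72ed, 673c13b, 766da6a, 7e06058, 99b9715, e2de215}.
99b9715 is in that set, so it is an ancestor of 673c13b.

Yes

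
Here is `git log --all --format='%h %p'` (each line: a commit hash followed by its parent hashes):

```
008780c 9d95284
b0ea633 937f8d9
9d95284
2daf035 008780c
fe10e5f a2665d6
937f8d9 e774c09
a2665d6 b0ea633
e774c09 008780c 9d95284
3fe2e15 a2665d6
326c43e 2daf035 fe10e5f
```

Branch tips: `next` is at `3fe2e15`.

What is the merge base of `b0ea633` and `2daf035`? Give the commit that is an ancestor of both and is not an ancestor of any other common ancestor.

008780c

Ancestors of b0ea633: {008780c, 937f8d9, 9d95284, b0ea633, e774c09}.
Ancestors of 2daf035: {008780c, 2daf035, 9d95284}.
Common ancestors: {008780c, 9d95284}.
Among these, 008780c is not an ancestor of any other common ancestor — it is the merge base.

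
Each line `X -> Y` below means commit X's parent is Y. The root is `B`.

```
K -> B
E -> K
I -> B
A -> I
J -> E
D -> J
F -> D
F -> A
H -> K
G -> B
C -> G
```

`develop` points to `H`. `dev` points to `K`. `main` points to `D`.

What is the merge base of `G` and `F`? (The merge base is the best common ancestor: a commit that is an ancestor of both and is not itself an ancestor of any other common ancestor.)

Ancestors of G: {B, G}.
Ancestors of F: {A, B, D, E, F, I, J, K}.
Common ancestors: {B}.
The only common ancestor is B, so it is the merge base.

B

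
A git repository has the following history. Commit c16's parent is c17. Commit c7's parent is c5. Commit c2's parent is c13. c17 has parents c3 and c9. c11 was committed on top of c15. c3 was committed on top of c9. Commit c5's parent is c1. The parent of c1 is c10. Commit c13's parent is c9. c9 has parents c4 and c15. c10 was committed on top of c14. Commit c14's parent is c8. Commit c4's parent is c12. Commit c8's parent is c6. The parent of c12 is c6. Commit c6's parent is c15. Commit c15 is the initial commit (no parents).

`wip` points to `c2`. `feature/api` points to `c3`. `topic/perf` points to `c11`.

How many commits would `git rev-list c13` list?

Walking parent pointers from c13: reachable set = {c12, c13, c15, c4, c6, c9}.
That is 6 commits.

6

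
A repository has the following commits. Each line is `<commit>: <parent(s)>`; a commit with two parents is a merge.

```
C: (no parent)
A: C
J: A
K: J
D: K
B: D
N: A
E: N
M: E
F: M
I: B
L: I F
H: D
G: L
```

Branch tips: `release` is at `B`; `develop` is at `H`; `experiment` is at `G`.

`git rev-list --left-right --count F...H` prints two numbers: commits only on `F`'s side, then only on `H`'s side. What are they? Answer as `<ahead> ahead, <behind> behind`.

4 ahead, 4 behind

Reachable from F: {A, C, E, F, M, N}.
Reachable from H: {A, C, D, H, J, K}.
Only in F's history (ahead): {E, F, M, N} — 4.
Only in H's history (behind): {D, H, J, K} — 4.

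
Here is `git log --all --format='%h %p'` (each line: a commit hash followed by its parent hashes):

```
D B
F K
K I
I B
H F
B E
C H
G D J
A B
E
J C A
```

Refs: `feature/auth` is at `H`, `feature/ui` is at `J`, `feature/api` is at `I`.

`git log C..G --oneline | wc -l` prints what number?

4

Reachable from G: {A, B, C, D, E, F, G, H, I, J, K}.
Reachable from C: {B, C, E, F, H, I, K}.
In G's history but not C's: {A, D, G, J} — 4 commits.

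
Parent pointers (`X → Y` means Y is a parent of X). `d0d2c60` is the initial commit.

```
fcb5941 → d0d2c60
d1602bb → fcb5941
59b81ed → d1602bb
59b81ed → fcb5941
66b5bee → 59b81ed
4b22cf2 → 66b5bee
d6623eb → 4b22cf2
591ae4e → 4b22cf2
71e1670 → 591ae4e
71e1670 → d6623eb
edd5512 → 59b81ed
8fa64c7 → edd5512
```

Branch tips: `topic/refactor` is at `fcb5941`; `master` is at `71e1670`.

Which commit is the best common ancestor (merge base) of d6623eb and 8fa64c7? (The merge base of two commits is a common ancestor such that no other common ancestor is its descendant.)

59b81ed

Ancestors of d6623eb: {4b22cf2, 59b81ed, 66b5bee, d0d2c60, d1602bb, d6623eb, fcb5941}.
Ancestors of 8fa64c7: {59b81ed, 8fa64c7, d0d2c60, d1602bb, edd5512, fcb5941}.
Common ancestors: {59b81ed, d0d2c60, d1602bb, fcb5941}.
Among these, 59b81ed is not an ancestor of any other common ancestor — it is the merge base.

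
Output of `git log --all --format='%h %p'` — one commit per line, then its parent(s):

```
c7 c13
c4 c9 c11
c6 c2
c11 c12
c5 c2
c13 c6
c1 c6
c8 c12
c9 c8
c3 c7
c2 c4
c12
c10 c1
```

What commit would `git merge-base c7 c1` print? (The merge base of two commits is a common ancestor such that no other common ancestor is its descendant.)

Ancestors of c7: {c11, c12, c13, c2, c4, c6, c7, c8, c9}.
Ancestors of c1: {c1, c11, c12, c2, c4, c6, c8, c9}.
Common ancestors: {c11, c12, c2, c4, c6, c8, c9}.
Among these, c6 is not an ancestor of any other common ancestor — it is the merge base.

c6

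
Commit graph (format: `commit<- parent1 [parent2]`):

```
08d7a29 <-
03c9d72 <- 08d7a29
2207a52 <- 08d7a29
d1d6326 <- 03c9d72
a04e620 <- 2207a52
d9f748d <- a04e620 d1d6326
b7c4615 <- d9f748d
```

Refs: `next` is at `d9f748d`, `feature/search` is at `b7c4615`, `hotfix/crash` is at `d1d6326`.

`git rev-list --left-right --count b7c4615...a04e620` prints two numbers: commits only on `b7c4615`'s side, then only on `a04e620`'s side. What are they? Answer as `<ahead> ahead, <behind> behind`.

4 ahead, 0 behind

Reachable from b7c4615: {03c9d72, 08d7a29, 2207a52, a04e620, b7c4615, d1d6326, d9f748d}.
Reachable from a04e620: {08d7a29, 2207a52, a04e620}.
Only in b7c4615's history (ahead): {03c9d72, b7c4615, d1d6326, d9f748d} — 4.
Only in a04e620's history (behind): {} — 0.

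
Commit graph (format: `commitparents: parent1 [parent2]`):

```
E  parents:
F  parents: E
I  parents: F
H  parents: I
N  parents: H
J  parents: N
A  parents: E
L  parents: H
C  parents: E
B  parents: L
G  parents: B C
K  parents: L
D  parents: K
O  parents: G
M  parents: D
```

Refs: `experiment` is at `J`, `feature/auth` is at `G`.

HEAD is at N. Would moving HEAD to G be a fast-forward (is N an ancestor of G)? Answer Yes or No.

A fast-forward from N to G is possible iff N is an ancestor of G.
Ancestors of G: {B, C, E, F, G, H, I, L}.
N is not among them, so fast-forward is not possible.

No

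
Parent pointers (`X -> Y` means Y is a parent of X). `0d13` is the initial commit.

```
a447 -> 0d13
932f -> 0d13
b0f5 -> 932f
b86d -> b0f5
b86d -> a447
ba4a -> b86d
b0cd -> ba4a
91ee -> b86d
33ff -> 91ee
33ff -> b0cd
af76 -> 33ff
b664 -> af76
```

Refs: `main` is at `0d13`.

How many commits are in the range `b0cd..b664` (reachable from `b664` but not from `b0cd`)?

Reachable from b664: {0d13, 33ff, 91ee, 932f, a447, af76, b0cd, b0f5, b664, b86d, ba4a}.
Reachable from b0cd: {0d13, 932f, a447, b0cd, b0f5, b86d, ba4a}.
In b664's history but not b0cd's: {33ff, 91ee, af76, b664} — 4 commits.

4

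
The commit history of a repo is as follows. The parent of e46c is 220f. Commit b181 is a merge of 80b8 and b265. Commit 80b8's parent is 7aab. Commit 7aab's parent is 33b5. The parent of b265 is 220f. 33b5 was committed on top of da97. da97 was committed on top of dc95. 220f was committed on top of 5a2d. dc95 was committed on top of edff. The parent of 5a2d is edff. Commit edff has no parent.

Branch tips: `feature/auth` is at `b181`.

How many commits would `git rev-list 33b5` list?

Walking parent pointers from 33b5: reachable set = {33b5, da97, dc95, edff}.
That is 4 commits.

4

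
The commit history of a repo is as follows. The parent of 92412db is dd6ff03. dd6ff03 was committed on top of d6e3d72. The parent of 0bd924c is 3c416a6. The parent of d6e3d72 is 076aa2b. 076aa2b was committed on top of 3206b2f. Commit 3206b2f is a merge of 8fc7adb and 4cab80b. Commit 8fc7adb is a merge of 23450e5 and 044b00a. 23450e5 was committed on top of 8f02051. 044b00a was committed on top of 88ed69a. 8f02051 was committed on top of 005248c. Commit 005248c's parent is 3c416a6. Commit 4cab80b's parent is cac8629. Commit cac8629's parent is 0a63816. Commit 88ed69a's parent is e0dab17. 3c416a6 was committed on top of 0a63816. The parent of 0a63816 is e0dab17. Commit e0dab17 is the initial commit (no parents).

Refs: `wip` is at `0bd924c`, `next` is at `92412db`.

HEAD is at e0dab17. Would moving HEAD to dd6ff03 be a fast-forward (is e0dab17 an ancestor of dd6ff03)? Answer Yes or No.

Yes

A fast-forward from e0dab17 to dd6ff03 is possible iff e0dab17 is an ancestor of dd6ff03.
Ancestors of dd6ff03: {005248c, 044b00a, 076aa2b, 0a63816, 23450e5, 3206b2f, 3c416a6, 4cab80b, 88ed69a, 8f02051, 8fc7adb, cac8629, d6e3d72, dd6ff03, e0dab17}.
e0dab17 is among them, so fast-forward is possible.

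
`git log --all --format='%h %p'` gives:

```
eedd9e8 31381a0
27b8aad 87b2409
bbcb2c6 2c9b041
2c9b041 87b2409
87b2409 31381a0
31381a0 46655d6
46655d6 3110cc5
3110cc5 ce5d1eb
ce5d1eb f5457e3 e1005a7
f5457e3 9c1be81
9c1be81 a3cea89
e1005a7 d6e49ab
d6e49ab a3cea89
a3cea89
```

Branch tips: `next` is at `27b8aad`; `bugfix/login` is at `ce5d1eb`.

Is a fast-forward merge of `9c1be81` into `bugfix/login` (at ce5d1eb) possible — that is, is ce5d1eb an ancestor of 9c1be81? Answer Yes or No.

No

A fast-forward from ce5d1eb to 9c1be81 is possible iff ce5d1eb is an ancestor of 9c1be81.
Ancestors of 9c1be81: {9c1be81, a3cea89}.
ce5d1eb is not among them, so fast-forward is not possible.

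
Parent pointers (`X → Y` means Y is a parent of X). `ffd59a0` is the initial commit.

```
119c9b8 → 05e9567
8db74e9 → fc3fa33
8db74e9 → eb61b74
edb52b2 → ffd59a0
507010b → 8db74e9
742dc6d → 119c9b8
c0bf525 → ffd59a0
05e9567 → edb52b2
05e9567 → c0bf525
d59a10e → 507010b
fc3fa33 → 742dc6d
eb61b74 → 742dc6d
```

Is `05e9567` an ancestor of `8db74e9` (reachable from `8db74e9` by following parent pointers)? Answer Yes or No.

Yes

Ancestors of 8db74e9 (commits reachable by following parents): {05e9567, 119c9b8, 742dc6d, 8db74e9, c0bf525, eb61b74, edb52b2, fc3fa33, ffd59a0}.
05e9567 is in that set, so it is an ancestor of 8db74e9.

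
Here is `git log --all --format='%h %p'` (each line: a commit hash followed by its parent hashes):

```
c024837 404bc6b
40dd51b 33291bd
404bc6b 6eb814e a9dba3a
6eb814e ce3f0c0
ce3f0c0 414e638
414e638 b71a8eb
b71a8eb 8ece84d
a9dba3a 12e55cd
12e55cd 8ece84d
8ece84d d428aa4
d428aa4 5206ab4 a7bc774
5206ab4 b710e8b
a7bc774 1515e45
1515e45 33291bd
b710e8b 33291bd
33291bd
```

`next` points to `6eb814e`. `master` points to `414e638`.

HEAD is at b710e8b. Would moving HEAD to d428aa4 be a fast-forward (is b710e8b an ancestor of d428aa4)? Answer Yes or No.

A fast-forward from b710e8b to d428aa4 is possible iff b710e8b is an ancestor of d428aa4.
Ancestors of d428aa4: {1515e45, 33291bd, 5206ab4, a7bc774, b710e8b, d428aa4}.
b710e8b is among them, so fast-forward is possible.

Yes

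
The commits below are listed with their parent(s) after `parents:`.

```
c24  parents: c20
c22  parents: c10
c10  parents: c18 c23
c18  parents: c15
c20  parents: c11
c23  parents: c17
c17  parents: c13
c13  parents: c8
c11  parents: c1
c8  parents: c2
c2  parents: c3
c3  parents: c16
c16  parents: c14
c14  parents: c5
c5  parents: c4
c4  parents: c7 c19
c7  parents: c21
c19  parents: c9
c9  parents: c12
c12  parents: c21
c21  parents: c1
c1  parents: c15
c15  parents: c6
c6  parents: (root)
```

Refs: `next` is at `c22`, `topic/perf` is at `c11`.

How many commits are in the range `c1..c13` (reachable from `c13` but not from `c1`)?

13

Reachable from c13: {c1, c12, c13, c14, c15, c16, c19, c2, c21, c3, c4, c5, c6, c7, c8, c9}.
Reachable from c1: {c1, c15, c6}.
In c13's history but not c1's: {c12, c13, c14, c16, c19, c2, c21, c3, c4, c5, c7, c8, c9} — 13 commits.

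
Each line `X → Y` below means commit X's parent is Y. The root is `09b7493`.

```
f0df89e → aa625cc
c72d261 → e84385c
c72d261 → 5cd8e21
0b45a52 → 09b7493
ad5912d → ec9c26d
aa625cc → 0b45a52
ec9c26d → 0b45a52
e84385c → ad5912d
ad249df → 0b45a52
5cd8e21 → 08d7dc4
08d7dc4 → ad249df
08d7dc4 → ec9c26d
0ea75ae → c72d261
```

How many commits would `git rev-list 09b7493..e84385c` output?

Reachable from e84385c: {09b7493, 0b45a52, ad5912d, e84385c, ec9c26d}.
Reachable from 09b7493: {09b7493}.
In e84385c's history but not 09b7493's: {0b45a52, ad5912d, e84385c, ec9c26d} — 4 commits.

4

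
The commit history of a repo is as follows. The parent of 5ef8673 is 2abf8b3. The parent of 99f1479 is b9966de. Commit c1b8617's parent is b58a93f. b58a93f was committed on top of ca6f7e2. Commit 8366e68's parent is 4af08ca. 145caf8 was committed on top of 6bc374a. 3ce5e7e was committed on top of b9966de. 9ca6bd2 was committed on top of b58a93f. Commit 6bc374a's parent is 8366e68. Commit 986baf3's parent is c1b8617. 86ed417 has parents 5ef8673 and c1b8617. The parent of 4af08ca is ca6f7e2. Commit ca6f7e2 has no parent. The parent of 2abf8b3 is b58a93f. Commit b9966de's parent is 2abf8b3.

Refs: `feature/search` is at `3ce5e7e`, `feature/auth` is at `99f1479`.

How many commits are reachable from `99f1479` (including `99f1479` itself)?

5

Walking parent pointers from 99f1479: reachable set = {2abf8b3, 99f1479, b58a93f, b9966de, ca6f7e2}.
That is 5 commits.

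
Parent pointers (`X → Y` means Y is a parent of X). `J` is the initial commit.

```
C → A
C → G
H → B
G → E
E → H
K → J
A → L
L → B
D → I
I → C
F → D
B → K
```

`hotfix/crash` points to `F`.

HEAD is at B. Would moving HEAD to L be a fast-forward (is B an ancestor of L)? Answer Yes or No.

Yes

A fast-forward from B to L is possible iff B is an ancestor of L.
Ancestors of L: {B, J, K, L}.
B is among them, so fast-forward is possible.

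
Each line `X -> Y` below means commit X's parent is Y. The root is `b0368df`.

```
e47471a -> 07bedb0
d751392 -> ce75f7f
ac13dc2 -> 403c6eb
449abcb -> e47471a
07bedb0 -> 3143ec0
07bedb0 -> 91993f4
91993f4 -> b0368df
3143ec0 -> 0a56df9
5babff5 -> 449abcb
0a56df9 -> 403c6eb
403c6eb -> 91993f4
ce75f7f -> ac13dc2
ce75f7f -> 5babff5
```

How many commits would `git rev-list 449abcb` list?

8

Walking parent pointers from 449abcb: reachable set = {07bedb0, 0a56df9, 3143ec0, 403c6eb, 449abcb, 91993f4, b0368df, e47471a}.
That is 8 commits.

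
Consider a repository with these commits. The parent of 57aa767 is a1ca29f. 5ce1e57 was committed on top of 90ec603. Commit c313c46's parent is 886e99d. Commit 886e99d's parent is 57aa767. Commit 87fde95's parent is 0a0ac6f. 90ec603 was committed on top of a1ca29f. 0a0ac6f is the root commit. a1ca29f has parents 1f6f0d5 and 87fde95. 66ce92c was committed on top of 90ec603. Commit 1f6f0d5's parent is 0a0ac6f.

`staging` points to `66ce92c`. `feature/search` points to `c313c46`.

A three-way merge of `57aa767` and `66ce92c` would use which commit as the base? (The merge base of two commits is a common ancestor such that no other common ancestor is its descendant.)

a1ca29f

Ancestors of 57aa767: {0a0ac6f, 1f6f0d5, 57aa767, 87fde95, a1ca29f}.
Ancestors of 66ce92c: {0a0ac6f, 1f6f0d5, 66ce92c, 87fde95, 90ec603, a1ca29f}.
Common ancestors: {0a0ac6f, 1f6f0d5, 87fde95, a1ca29f}.
Among these, a1ca29f is not an ancestor of any other common ancestor — it is the merge base.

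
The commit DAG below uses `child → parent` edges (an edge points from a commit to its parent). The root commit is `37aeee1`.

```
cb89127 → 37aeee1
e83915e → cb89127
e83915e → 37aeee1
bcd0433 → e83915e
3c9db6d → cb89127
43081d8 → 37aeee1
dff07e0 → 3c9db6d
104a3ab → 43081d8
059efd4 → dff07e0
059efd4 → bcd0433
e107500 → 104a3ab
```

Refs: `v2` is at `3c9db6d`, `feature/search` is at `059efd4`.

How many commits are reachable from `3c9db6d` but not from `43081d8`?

2

Reachable from 3c9db6d: {37aeee1, 3c9db6d, cb89127}.
Reachable from 43081d8: {37aeee1, 43081d8}.
In 3c9db6d's history but not 43081d8's: {3c9db6d, cb89127} — 2 commits.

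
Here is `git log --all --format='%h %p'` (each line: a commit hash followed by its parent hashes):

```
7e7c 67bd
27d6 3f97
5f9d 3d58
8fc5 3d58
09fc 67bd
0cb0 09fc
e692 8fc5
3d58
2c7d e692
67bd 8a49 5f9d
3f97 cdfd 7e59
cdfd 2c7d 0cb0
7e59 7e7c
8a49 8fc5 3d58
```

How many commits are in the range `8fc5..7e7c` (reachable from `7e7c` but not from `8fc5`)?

Reachable from 7e7c: {3d58, 5f9d, 67bd, 7e7c, 8a49, 8fc5}.
Reachable from 8fc5: {3d58, 8fc5}.
In 7e7c's history but not 8fc5's: {5f9d, 67bd, 7e7c, 8a49} — 4 commits.

4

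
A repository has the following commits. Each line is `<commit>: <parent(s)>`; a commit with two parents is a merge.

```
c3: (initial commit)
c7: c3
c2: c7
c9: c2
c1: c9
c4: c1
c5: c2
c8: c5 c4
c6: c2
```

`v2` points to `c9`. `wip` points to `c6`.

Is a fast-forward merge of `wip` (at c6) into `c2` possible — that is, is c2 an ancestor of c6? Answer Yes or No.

A fast-forward from c2 to c6 is possible iff c2 is an ancestor of c6.
Ancestors of c6: {c2, c3, c6, c7}.
c2 is among them, so fast-forward is possible.

Yes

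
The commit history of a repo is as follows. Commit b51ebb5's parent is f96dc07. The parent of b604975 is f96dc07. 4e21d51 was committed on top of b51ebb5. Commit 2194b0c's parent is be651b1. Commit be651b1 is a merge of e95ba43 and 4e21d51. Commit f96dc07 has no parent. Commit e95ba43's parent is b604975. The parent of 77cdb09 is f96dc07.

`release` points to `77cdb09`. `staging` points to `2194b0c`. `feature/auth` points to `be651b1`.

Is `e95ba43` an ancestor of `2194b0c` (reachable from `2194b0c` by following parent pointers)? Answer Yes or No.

Ancestors of 2194b0c (commits reachable by following parents): {2194b0c, 4e21d51, b51ebb5, b604975, be651b1, e95ba43, f96dc07}.
e95ba43 is in that set, so it is an ancestor of 2194b0c.

Yes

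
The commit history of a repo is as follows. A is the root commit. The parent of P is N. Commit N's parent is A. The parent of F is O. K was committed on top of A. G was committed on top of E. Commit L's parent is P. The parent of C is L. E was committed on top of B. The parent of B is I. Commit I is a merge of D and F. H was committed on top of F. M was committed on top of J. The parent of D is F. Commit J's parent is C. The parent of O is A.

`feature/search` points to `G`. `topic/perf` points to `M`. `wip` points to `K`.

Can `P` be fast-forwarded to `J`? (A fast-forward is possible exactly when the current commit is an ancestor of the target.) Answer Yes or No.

Yes

A fast-forward from P to J is possible iff P is an ancestor of J.
Ancestors of J: {A, C, J, L, N, P}.
P is among them, so fast-forward is possible.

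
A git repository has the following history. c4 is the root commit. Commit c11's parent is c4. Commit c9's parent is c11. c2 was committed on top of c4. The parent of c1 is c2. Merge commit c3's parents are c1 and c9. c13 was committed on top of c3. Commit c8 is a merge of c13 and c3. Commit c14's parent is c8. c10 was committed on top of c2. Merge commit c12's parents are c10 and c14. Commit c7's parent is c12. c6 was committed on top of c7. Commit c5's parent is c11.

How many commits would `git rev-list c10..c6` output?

10

Reachable from c6: {c1, c10, c11, c12, c13, c14, c2, c3, c4, c6, c7, c8, c9}.
Reachable from c10: {c10, c2, c4}.
In c6's history but not c10's: {c1, c11, c12, c13, c14, c3, c6, c7, c8, c9} — 10 commits.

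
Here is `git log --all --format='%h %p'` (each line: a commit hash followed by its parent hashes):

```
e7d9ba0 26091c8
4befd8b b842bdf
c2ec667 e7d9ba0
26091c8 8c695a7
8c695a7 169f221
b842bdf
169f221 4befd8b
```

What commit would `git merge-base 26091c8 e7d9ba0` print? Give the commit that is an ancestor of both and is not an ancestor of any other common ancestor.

Ancestors of 26091c8: {169f221, 26091c8, 4befd8b, 8c695a7, b842bdf}.
Ancestors of e7d9ba0: {169f221, 26091c8, 4befd8b, 8c695a7, b842bdf, e7d9ba0}.
Common ancestors: {169f221, 26091c8, 4befd8b, 8c695a7, b842bdf}.
Among these, 26091c8 is not an ancestor of any other common ancestor — it is the merge base.

26091c8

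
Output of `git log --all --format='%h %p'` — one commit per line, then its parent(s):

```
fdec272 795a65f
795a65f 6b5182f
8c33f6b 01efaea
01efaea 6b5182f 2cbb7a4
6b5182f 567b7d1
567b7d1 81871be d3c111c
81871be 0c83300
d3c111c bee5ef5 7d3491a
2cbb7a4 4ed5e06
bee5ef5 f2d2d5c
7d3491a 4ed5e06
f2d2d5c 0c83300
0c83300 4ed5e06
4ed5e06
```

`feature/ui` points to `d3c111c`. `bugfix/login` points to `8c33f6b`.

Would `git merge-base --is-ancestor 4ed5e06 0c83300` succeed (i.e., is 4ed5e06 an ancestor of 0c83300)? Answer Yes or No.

Ancestors of 0c83300 (commits reachable by following parents): {0c83300, 4ed5e06}.
4ed5e06 is in that set, so it is an ancestor of 0c83300.

Yes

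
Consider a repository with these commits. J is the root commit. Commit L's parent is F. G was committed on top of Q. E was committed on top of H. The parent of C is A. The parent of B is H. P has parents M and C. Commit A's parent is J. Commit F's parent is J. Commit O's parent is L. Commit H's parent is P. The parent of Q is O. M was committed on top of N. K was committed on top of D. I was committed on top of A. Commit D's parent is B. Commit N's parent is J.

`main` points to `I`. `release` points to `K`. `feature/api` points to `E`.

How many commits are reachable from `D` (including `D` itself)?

9

Walking parent pointers from D: reachable set = {A, B, C, D, H, J, M, N, P}.
That is 9 commits.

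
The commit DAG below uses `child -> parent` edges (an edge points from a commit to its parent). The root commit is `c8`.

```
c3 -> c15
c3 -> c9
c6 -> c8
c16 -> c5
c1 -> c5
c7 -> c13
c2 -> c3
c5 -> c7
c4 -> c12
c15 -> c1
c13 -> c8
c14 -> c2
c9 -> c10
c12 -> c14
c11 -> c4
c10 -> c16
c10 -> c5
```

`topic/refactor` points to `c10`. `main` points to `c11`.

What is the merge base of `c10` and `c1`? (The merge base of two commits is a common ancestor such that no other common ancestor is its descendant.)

Ancestors of c10: {c10, c13, c16, c5, c7, c8}.
Ancestors of c1: {c1, c13, c5, c7, c8}.
Common ancestors: {c13, c5, c7, c8}.
Among these, c5 is not an ancestor of any other common ancestor — it is the merge base.

c5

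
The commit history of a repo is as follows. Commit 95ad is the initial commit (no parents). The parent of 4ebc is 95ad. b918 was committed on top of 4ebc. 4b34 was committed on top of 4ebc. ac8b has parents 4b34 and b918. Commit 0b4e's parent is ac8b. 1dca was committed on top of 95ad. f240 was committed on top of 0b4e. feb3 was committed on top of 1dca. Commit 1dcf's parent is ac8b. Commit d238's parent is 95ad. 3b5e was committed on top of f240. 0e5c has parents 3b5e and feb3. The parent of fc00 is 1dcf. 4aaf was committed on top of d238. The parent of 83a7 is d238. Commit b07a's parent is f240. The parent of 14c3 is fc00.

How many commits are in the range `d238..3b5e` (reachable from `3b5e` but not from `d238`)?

7

Reachable from 3b5e: {0b4e, 3b5e, 4b34, 4ebc, 95ad, ac8b, b918, f240}.
Reachable from d238: {95ad, d238}.
In 3b5e's history but not d238's: {0b4e, 3b5e, 4b34, 4ebc, ac8b, b918, f240} — 7 commits.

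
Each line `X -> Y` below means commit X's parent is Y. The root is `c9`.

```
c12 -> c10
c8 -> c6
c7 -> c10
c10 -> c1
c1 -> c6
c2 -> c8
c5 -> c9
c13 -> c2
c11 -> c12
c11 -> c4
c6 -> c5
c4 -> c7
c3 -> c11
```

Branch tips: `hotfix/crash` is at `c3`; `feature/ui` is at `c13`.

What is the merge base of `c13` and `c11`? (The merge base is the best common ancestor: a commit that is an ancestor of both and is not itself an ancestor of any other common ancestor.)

Ancestors of c13: {c13, c2, c5, c6, c8, c9}.
Ancestors of c11: {c1, c10, c11, c12, c4, c5, c6, c7, c9}.
Common ancestors: {c5, c6, c9}.
Among these, c6 is not an ancestor of any other common ancestor — it is the merge base.

c6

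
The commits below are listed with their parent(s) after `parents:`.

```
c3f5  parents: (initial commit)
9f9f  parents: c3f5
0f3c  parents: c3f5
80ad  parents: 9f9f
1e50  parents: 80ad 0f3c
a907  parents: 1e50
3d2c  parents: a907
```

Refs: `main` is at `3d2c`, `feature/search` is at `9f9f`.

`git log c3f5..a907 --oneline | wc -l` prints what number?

5

Reachable from a907: {0f3c, 1e50, 80ad, 9f9f, a907, c3f5}.
Reachable from c3f5: {c3f5}.
In a907's history but not c3f5's: {0f3c, 1e50, 80ad, 9f9f, a907} — 5 commits.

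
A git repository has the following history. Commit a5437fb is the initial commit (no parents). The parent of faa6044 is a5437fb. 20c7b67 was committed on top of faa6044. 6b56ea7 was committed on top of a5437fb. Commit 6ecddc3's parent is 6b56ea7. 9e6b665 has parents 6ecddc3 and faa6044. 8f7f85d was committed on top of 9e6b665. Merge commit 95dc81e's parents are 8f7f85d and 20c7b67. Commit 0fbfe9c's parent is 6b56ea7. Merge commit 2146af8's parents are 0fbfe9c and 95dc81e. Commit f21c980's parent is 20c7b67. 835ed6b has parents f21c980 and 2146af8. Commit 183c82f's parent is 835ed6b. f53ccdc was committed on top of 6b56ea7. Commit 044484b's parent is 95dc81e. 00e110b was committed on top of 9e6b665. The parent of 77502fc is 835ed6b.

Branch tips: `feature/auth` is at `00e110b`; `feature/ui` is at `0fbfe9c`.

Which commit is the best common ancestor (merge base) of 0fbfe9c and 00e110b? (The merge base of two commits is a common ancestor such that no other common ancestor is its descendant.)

Ancestors of 0fbfe9c: {0fbfe9c, 6b56ea7, a5437fb}.
Ancestors of 00e110b: {00e110b, 6b56ea7, 6ecddc3, 9e6b665, a5437fb, faa6044}.
Common ancestors: {6b56ea7, a5437fb}.
Among these, 6b56ea7 is not an ancestor of any other common ancestor — it is the merge base.

6b56ea7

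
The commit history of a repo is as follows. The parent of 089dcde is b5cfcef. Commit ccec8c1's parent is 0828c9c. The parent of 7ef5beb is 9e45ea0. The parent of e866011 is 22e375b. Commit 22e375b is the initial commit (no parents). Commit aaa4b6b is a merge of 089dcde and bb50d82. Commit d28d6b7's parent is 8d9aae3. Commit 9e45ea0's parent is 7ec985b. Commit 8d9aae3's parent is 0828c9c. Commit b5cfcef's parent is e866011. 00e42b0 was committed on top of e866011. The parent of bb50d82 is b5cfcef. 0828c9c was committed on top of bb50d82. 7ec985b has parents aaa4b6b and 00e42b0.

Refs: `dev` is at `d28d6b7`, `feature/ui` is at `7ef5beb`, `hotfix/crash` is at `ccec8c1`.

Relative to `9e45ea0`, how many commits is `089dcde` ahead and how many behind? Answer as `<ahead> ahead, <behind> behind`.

0 ahead, 5 behind

Reachable from 089dcde: {089dcde, 22e375b, b5cfcef, e866011}.
Reachable from 9e45ea0: {00e42b0, 089dcde, 22e375b, 7ec985b, 9e45ea0, aaa4b6b, b5cfcef, bb50d82, e866011}.
Only in 089dcde's history (ahead): {} — 0.
Only in 9e45ea0's history (behind): {00e42b0, 7ec985b, 9e45ea0, aaa4b6b, bb50d82} — 5.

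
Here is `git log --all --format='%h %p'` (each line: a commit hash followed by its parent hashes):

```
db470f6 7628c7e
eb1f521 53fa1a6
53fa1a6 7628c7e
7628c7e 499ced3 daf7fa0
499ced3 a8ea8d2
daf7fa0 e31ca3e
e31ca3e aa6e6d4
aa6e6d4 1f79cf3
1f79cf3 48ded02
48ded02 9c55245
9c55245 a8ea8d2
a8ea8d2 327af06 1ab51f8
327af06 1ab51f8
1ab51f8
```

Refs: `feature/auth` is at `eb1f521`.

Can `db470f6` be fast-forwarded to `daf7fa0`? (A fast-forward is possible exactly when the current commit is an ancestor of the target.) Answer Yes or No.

No

A fast-forward from db470f6 to daf7fa0 is possible iff db470f6 is an ancestor of daf7fa0.
Ancestors of daf7fa0: {1ab51f8, 1f79cf3, 327af06, 48ded02, 9c55245, a8ea8d2, aa6e6d4, daf7fa0, e31ca3e}.
db470f6 is not among them, so fast-forward is not possible.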